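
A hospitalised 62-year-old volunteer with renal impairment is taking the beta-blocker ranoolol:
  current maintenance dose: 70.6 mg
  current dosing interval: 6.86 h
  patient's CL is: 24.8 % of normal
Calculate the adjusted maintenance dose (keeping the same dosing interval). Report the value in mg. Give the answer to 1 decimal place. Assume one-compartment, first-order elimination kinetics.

To keep the same average steady-state level, dosing rate must scale with clearance.
CL ratio = 24.8 / 100 = 0.2480
New dose (same interval) = 70.6 × 0.2480 = 17.51 mg

17.5 mg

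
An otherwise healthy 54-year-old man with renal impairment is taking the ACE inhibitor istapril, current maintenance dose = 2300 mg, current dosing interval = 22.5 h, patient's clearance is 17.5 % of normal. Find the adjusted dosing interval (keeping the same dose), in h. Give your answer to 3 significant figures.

129 h

To keep the same average steady-state level, dosing rate must scale with clearance.
CL ratio = 17.5 / 100 = 0.1750
New interval (same dose) = 22.5 / 0.1750 = 128.6 h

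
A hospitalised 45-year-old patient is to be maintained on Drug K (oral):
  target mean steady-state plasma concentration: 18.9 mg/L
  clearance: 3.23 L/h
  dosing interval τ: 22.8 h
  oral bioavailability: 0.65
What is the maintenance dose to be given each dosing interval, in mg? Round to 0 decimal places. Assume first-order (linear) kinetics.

At steady state, F × (Dose/τ) = Css × CL.
Dose = Css × CL × τ / F = 18.9 × 3.230 × 22.8 / 0.65 = 2141 mg

2141 mg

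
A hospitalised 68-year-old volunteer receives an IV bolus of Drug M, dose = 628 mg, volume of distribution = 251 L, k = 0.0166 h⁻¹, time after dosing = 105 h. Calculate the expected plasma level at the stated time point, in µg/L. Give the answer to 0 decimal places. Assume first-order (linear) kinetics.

438 µg/L

C₀ = Dose / Vd = 628.0 / 251 = 2.502 mg/L
C = C₀ · e^(−k·t) = 2.502 × e^(−0.01660 × 105)
  = 2.502 × 0.1750 = 0.4379 mg/L
Convert: 0.4379 mg/L × 1000 = 437.9 µg/L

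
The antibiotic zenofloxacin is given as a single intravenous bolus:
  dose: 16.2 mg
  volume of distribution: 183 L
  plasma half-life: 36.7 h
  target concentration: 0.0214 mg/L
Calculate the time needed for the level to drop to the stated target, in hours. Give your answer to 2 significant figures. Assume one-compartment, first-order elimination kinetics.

75 h

C₀ = Dose / Vd = 16.20 / 183 = 0.08852 mg/L
k = ln2 / t½ = 0.693147 / 36.7 = 0.01889 h⁻¹
t = ln(C₀ / C) / k = ln(0.08852 / 0.0214) / 0.01889
  = ln(4.136) / 0.01889 = 1.420 / 0.01889 = 75.17 h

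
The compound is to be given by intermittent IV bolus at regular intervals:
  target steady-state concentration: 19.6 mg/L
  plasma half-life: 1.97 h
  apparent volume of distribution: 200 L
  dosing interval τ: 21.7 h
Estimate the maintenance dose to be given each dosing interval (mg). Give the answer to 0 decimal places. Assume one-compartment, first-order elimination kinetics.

k = ln2 / t½ = 0.693147 / 1.97 = 0.3519 h⁻¹
CL = k × Vd = 0.3519 × 200 = 70.38 L/h
At steady state, Dose/τ = Css × CL.
Dose = Css × CL × τ = 19.6 × 70.38 × 21.7 = 29930 mg

29930 mg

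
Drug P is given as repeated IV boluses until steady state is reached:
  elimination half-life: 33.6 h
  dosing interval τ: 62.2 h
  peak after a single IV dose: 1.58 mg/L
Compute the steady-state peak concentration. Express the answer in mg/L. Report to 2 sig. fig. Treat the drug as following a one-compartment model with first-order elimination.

k = ln2 / t½ = 0.693147 / 33.6 = 0.02063 h⁻¹
e^(−kτ) = e^(−0.02063 × 62.2) = 0.2772
Accumulation ratio R = 1 / (1 − e^(−kτ)) = 1 / (1 − 0.2772) = 1.384
Steady-state peak = C₀ × R = 1.58 × 1.384 = 2.187 mg/L

2.2 mg/L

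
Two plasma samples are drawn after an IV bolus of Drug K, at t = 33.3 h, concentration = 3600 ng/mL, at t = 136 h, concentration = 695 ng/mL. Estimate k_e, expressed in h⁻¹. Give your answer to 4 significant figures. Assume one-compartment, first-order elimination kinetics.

0.01602 h⁻¹

k = ln(C₁/C₂) / (t₂ − t₁) = ln(3600/695) / (136 − 33.3)
  = 1.645 / 102.7 = 0.01602 h⁻¹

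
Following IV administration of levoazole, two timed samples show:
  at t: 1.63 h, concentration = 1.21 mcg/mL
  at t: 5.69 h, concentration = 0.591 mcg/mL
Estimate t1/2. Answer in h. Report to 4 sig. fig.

k = ln(C₁/C₂) / (t₂ − t₁) = ln(1.21/0.591) / (5.69 − 1.63)
  = 0.7166 / 4.060 = 0.1765 h⁻¹
t½ = ln2 / k = 0.693147 / 0.1765 = 3.927 h

3.927 h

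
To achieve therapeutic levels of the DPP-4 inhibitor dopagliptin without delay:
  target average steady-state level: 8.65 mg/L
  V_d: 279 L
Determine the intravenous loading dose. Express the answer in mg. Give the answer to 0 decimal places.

LD = Css × Vd = 8.65 × 279 = 2413 mg

2413 mg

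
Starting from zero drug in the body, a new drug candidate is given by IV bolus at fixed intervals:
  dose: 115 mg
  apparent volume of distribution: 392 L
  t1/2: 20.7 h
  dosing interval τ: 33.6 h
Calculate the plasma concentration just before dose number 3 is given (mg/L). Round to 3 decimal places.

0.126 mg/L

C₀ per dose = Dose / Vd = 115 / 392 = 0.2934 mg/L
k = ln2 / t½ = 0.693147 / 20.7 = 0.03349 h⁻¹
Fraction remaining after one interval: r = e^(−kτ) = e^(−0.03349 × 33.6) = 0.3246
Before dose 3, 2 doses have been given (aged 1τ, 2τ).
C_trough = C₀ × (r + r²) = 0.2934 × (0.3246 + 0.1054) = 0.1262 mg/L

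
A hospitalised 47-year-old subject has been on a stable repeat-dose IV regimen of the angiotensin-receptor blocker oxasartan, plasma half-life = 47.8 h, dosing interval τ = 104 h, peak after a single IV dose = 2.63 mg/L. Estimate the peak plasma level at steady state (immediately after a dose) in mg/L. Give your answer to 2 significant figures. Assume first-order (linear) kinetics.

k = ln2 / t½ = 0.693147 / 47.8 = 0.01450 h⁻¹
e^(−kτ) = e^(−0.01450 × 104) = 0.2214
Accumulation ratio R = 1 / (1 − e^(−kτ)) = 1 / (1 − 0.2214) = 1.284
Steady-state peak = C₀ × R = 2.63 × 1.284 = 3.377 mg/L

3.4 mg/L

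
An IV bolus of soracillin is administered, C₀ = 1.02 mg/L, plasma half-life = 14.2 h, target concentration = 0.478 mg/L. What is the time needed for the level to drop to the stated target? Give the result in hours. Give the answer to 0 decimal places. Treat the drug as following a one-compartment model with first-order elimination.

k = ln2 / t½ = 0.693147 / 14.2 = 0.04881 h⁻¹
t = ln(C₀ / C) / k = ln(1.020 / 0.478) / 0.04881
  = ln(2.134) / 0.04881 = 0.7580 / 0.04881 = 15.53 h

16 h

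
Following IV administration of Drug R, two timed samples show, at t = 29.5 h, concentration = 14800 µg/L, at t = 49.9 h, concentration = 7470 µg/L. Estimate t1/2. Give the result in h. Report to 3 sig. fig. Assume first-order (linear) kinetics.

k = ln(C₁/C₂) / (t₂ − t₁) = ln(14800/7470) / (49.9 − 29.5)
  = 0.6837 / 20.40 = 0.03351 h⁻¹
t½ = ln2 / k = 0.693147 / 0.03351 = 20.68 h

20.7 h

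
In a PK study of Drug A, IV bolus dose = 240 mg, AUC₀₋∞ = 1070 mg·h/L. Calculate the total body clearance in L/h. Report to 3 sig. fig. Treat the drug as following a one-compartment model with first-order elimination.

CL = Dose / AUC = 240 / 1070 = 0.2243 L/h

0.224 L/h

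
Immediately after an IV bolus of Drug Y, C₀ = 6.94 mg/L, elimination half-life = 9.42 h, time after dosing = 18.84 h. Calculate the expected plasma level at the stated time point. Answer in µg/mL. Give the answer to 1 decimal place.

k = ln2 / t½ = 0.693147 / 9.42 = 0.07358 h⁻¹
t / t½ = 18.84 / 9.42 = 2 half-lives
C = C₀ × (1/2)^2 = 6.940 × 0.2500 = 1.735 mg/L
(1.735 mg/L = 1.735 µg/mL)

1.7 µg/mL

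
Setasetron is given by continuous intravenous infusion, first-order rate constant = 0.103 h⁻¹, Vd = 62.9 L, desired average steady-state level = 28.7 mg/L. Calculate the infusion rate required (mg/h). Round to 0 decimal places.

186 mg/h

CL = k × Vd = 0.1030 × 62.9 = 6.479 L/h
At steady state, infusion rate R₀ = Css × CL = 28.7 × 6.479 = 185.9 mg/h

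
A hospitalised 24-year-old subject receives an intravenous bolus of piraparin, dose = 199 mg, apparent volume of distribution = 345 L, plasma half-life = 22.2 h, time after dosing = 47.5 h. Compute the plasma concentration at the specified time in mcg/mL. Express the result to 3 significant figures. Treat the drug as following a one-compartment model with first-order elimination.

C₀ = Dose / Vd = 199.0 / 345 = 0.5768 mg/L
k = ln2 / t½ = 0.693147 / 22.2 = 0.03122 h⁻¹
C = C₀ · e^(−k·t) = 0.5768 × e^(−0.03122 × 47.5)
  = 0.5768 × 0.2270 = 0.1309 mg/L
(0.1309 mg/L = 0.1309 mcg/mL)

0.131 mcg/mL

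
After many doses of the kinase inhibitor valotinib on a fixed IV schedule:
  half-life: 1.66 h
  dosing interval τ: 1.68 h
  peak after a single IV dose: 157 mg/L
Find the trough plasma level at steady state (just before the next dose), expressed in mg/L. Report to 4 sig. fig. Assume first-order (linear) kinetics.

154.4 mg/L

k = ln2 / t½ = 0.693147 / 1.66 = 0.4176 h⁻¹
e^(−kτ) = e^(−0.4176 × 1.68) = 0.4958
Accumulation ratio R = 1 / (1 − e^(−kτ)) = 1 / (1 − 0.4958) = 1.983
Steady-state trough = C₀ × R × e^(−kτ) = 157 × 1.983 × 0.4958 = 154.4 mg/L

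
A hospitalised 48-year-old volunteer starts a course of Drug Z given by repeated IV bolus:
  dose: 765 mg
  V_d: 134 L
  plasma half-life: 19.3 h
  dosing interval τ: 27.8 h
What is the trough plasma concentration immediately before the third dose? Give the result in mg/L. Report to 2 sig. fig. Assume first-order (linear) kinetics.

2.9 mg/L

C₀ per dose = Dose / Vd = 765 / 134 = 5.709 mg/L
k = ln2 / t½ = 0.693147 / 19.3 = 0.03591 h⁻¹
Fraction remaining after one interval: r = e^(−kτ) = e^(−0.03591 × 27.8) = 0.3685
Before dose 3, 2 doses have been given (aged 1τ, 2τ).
C_trough = C₀ × (r + r²) = 5.709 × (0.3685 + 0.1358) = 2.879 mg/L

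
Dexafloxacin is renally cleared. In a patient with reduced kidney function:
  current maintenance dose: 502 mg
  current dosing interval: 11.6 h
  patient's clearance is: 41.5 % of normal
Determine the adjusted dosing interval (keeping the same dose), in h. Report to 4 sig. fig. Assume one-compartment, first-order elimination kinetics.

27.95 h

To keep the same average steady-state level, dosing rate must scale with clearance.
CL ratio = 41.5 / 100 = 0.4150
New interval (same dose) = 11.6 / 0.4150 = 27.95 h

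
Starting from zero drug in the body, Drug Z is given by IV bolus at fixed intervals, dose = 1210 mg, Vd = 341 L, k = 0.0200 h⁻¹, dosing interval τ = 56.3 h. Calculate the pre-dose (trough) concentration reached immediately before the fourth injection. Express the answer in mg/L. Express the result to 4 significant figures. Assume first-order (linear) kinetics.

1.645 mg/L

C₀ per dose = Dose / Vd = 1210 / 341 = 3.548 mg/L
Fraction remaining after one interval: r = e^(−kτ) = e^(−0.02000 × 56.3) = 0.3243
Before dose 4, 3 doses have been given (aged 1τ, 2τ, 3τ).
C_trough = C₀ × (r + r² + … + r^3) = C₀ × r(1−r^3)/(1−r)
        = 3.548 × 0.3243 × (1 − 0.03411) / (1 − 0.3243) = 1.645 mg/L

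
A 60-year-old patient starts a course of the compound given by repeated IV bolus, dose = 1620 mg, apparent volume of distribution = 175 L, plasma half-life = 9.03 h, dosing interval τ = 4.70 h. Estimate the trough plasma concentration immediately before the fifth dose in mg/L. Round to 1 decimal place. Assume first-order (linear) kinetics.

16.3 mg/L

C₀ per dose = Dose / Vd = 1620 / 175 = 9.257 mg/L
k = ln2 / t½ = 0.693147 / 9.03 = 0.07676 h⁻¹
Fraction remaining after one interval: r = e^(−kτ) = e^(−0.07676 × 4.70) = 0.6971
Before dose 5, 4 doses have been given (aged 1τ, 2τ, 3τ, 4τ).
C_trough = C₀ × (r + r² + … + r^4) = C₀ × r(1−r^4)/(1−r)
        = 9.257 × 0.6971 × (1 − 0.2361) / (1 − 0.6971) = 16.27 mg/L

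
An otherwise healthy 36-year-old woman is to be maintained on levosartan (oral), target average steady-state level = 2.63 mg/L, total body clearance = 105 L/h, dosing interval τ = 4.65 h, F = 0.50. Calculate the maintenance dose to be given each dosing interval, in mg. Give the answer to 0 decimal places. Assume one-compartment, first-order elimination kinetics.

2568 mg

At steady state, F × (Dose/τ) = Css × CL.
Dose = Css × CL × τ / F = 2.63 × 105.0 × 4.65 / 0.50 = 2568 mg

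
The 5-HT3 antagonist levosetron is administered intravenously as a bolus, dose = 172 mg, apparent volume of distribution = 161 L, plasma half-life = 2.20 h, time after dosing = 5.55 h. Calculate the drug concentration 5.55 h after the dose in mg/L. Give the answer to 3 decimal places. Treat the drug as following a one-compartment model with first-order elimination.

0.186 mg/L

C₀ = Dose / Vd = 172.0 / 161 = 1.068 mg/L
k = ln2 / t½ = 0.693147 / 2.20 = 0.3151 h⁻¹
C = C₀ · e^(−k·t) = 1.068 × e^(−0.3151 × 5.55)
  = 1.068 × 0.1740 = 0.1858 mg/L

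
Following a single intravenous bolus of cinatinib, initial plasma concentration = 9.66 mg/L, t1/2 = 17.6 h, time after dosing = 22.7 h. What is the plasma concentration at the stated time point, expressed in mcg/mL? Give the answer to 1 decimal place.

4.0 mcg/mL

k = ln2 / t½ = 0.693147 / 17.6 = 0.03938 h⁻¹
C = C₀ · e^(−k·t) = 9.660 × e^(−0.03938 × 22.7)
  = 9.660 × 0.4090 = 3.951 mg/L
(3.951 mg/L = 3.951 mcg/mL)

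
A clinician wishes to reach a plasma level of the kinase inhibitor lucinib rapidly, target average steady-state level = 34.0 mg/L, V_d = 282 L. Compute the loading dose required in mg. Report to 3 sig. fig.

LD = Css × Vd = 34.0 × 282 = 9588 mg

9590 mg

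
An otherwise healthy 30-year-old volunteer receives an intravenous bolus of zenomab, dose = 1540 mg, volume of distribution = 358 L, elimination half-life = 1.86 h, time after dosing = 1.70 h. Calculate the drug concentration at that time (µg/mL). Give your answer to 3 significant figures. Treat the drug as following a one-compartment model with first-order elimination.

2.28 µg/mL

C₀ = Dose / Vd = 1540 / 358 = 4.302 mg/L
k = ln2 / t½ = 0.693147 / 1.86 = 0.3727 h⁻¹
C = C₀ · e^(−k·t) = 4.302 × e^(−0.3727 × 1.70)
  = 4.302 × 0.5307 = 2.283 mg/L
(2.283 mg/L = 2.283 µg/mL)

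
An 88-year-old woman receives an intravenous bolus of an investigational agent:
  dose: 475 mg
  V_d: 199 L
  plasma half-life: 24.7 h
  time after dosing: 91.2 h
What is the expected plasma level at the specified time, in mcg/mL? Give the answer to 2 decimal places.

0.18 mcg/mL

C₀ = Dose / Vd = 475.0 / 199 = 2.387 mg/L
k = ln2 / t½ = 0.693147 / 24.7 = 0.02806 h⁻¹
C = C₀ · e^(−k·t) = 2.387 × e^(−0.02806 × 91.2)
  = 2.387 × 0.07738 = 0.1847 mg/L
(0.1847 mg/L = 0.1847 mcg/mL)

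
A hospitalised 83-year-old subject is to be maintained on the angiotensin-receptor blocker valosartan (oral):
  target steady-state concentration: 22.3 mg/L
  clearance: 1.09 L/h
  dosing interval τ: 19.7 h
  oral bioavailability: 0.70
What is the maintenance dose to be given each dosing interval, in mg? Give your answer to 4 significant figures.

At steady state, F × (Dose/τ) = Css × CL.
Dose = Css × CL × τ / F = 22.3 × 1.090 × 19.7 / 0.70 = 684.1 mg

684.1 mg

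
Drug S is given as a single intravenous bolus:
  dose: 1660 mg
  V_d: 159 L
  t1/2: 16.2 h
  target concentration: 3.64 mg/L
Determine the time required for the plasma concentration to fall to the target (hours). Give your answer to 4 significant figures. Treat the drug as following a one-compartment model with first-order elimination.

C₀ = Dose / Vd = 1660 / 159 = 10.44 mg/L
k = ln2 / t½ = 0.693147 / 16.2 = 0.04279 h⁻¹
t = ln(C₀ / C) / k = ln(10.44 / 3.64) / 0.04279
  = ln(2.868) / 0.04279 = 1.054 / 0.04279 = 24.63 h

24.63 h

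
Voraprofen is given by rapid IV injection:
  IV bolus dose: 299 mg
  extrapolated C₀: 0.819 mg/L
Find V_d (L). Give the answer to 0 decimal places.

Vd = Dose / C₀ = 299.0 / 0.819 = 365.1 L

365 L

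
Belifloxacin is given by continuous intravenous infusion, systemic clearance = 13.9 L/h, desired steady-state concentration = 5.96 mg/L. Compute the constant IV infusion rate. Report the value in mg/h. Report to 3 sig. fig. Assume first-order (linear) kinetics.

82.8 mg/h

At steady state, infusion rate R₀ = Css × CL = 5.96 × 13.90 = 82.84 mg/h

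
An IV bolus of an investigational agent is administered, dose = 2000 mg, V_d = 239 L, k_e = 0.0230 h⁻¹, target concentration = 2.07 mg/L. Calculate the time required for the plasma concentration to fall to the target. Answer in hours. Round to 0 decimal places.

C₀ = Dose / Vd = 2000 / 239 = 8.368 mg/L
t = ln(C₀ / C) / k = ln(8.368 / 2.07) / 0.02300
  = ln(4.043) / 0.02300 = 1.397 / 0.02300 = 60.74 h

61 h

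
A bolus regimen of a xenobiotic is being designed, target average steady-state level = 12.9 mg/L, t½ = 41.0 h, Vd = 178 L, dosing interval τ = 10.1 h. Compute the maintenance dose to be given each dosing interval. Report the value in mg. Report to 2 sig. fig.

k = ln2 / t½ = 0.693147 / 41.0 = 0.01691 h⁻¹
CL = k × Vd = 0.01691 × 178 = 3.010 L/h
At steady state, Dose/τ = Css × CL.
Dose = Css × CL × τ = 12.9 × 3.010 × 10.1 = 392.2 mg

390 mg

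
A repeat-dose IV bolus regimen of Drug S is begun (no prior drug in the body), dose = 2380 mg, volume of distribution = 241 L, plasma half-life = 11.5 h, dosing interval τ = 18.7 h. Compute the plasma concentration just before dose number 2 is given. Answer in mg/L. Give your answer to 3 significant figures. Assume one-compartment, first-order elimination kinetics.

3.20 mg/L

C₀ per dose = Dose / Vd = 2380 / 241 = 9.876 mg/L
k = ln2 / t½ = 0.693147 / 11.5 = 0.06027 h⁻¹
Fraction remaining after one interval: r = e^(−kτ) = e^(−0.06027 × 18.7) = 0.3240
Before dose 2, 1 dose has been given (aged 1τ).
C_trough = C₀ × r = 9.876 × 0.3240 = 3.200 mg/L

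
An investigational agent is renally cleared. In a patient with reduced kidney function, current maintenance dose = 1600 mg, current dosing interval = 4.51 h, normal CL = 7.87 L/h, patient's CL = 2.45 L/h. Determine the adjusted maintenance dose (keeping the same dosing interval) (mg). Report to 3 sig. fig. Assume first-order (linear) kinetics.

To keep the same average steady-state level, dosing rate must scale with clearance.
CL ratio = 2.45 / 7.87 = 0.3113
New dose (same interval) = 1600 × 0.3113 = 498.1 mg

498 mg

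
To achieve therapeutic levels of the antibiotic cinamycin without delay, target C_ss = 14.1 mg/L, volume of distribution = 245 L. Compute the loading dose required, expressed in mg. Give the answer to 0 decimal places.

3455 mg

LD = Css × Vd = 14.1 × 245 = 3455 mg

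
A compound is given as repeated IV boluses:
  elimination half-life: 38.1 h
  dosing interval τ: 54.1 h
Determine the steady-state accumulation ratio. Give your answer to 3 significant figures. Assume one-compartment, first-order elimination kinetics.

1.60

k = ln2 / t½ = 0.693147 / 38.1 = 0.01819 h⁻¹
e^(−kτ) = e^(−0.01819 × 54.1) = 0.3738
Accumulation ratio R = 1 / (1 − e^(−kτ)) = 1 / (1 − 0.3738) = 1.597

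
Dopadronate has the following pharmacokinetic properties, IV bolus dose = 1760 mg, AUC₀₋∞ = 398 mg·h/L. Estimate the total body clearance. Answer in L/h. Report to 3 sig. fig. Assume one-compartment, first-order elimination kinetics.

CL = Dose / AUC = 1760 / 398 = 4.422 L/h

4.42 L/h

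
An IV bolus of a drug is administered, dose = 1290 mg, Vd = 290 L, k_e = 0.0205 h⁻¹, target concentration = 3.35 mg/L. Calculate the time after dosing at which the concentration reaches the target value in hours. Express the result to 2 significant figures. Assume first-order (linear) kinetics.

C₀ = Dose / Vd = 1290 / 290 = 4.448 mg/L
t = ln(C₀ / C) / k = ln(4.448 / 3.35) / 0.02050
  = ln(1.328) / 0.02050 = 0.2837 / 0.02050 = 13.84 h

14 h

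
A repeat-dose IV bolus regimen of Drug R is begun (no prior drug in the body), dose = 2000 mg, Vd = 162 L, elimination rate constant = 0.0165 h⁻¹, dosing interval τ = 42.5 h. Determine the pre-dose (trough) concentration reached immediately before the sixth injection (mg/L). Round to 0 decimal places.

C₀ per dose = Dose / Vd = 2000 / 162 = 12.35 mg/L
Fraction remaining after one interval: r = e^(−kτ) = e^(−0.01650 × 42.5) = 0.4960
Before dose 6, 5 doses have been given (aged 1τ, 2τ, 3τ, 4τ, 5τ).
C_trough = C₀ × (r + r² + … + r^5) = C₀ × r(1−r^5)/(1−r)
        = 12.35 × 0.4960 × (1 − 0.03002) / (1 − 0.4960) = 11.79 mg/L

12 mg/L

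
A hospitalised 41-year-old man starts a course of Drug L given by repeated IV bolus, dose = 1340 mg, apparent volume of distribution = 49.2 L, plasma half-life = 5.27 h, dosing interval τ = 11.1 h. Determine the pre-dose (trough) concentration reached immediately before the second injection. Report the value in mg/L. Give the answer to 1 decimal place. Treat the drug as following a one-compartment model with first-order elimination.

6.3 mg/L

C₀ per dose = Dose / Vd = 1340 / 49.2 = 27.24 mg/L
k = ln2 / t½ = 0.693147 / 5.27 = 0.1315 h⁻¹
Fraction remaining after one interval: r = e^(−kτ) = e^(−0.1315 × 11.1) = 0.2323
Before dose 2, 1 dose has been given (aged 1τ).
C_trough = C₀ × r = 27.24 × 0.2323 = 6.328 mg/L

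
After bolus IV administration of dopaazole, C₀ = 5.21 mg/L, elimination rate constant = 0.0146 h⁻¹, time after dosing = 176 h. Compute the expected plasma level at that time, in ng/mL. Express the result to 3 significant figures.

C = C₀ · e^(−k·t) = 5.210 × e^(−0.01460 × 176)
  = 5.210 × 0.07657 = 0.3989 mg/L
Convert: 0.3989 mg/L × 1000 = 398.9 ng/mL

399 ng/mL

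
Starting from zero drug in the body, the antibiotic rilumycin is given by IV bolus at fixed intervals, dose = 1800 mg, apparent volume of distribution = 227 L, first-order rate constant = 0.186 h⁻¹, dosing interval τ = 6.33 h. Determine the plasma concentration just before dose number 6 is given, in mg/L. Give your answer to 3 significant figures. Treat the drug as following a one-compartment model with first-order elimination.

C₀ per dose = Dose / Vd = 1800 / 227 = 7.930 mg/L
Fraction remaining after one interval: r = e^(−kτ) = e^(−0.1860 × 6.33) = 0.3081
Before dose 6, 5 doses have been given (aged 1τ, 2τ, 3τ, 4τ, 5τ).
C_trough = C₀ × (r + r² + … + r^5) = C₀ × r(1−r^5)/(1−r)
        = 7.930 × 0.3081 × (1 − 0.002776) / (1 − 0.3081) = 3.521 mg/L

3.52 mg/L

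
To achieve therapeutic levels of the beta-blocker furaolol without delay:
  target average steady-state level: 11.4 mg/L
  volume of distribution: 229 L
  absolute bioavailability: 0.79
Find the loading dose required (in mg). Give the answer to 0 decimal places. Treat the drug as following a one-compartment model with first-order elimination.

3305 mg

LD = Css × Vd / F = 11.4 × 229 / 0.79 = 3305 mg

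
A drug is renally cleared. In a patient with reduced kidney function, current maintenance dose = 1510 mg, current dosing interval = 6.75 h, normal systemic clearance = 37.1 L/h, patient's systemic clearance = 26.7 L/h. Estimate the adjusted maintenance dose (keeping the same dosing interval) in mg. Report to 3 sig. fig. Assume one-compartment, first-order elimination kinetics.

1090 mg

To keep the same average steady-state level, dosing rate must scale with clearance.
CL ratio = 26.7 / 37.1 = 0.7197
New dose (same interval) = 1510 × 0.7197 = 1087 mg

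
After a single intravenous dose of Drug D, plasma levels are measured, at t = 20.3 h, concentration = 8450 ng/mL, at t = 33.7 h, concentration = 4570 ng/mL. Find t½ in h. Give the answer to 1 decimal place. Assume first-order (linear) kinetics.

15.1 h

k = ln(C₁/C₂) / (t₂ − t₁) = ln(8450/4570) / (33.7 − 20.3)
  = 0.6147 / 13.40 = 0.04587 h⁻¹
t½ = ln2 / k = 0.693147 / 0.04587 = 15.11 h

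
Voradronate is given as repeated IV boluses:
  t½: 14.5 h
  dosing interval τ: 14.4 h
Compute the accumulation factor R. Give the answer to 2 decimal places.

2.01

k = ln2 / t½ = 0.693147 / 14.5 = 0.04780 h⁻¹
e^(−kτ) = e^(−0.04780 × 14.4) = 0.5024
Accumulation ratio R = 1 / (1 − e^(−kτ)) = 1 / (1 − 0.5024) = 2.010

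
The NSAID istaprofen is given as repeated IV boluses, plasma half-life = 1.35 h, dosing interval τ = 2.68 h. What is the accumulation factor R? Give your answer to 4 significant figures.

1.338

k = ln2 / t½ = 0.693147 / 1.35 = 0.5134 h⁻¹
e^(−kτ) = e^(−0.5134 × 2.68) = 0.2526
Accumulation ratio R = 1 / (1 − e^(−kτ)) = 1 / (1 − 0.2526) = 1.338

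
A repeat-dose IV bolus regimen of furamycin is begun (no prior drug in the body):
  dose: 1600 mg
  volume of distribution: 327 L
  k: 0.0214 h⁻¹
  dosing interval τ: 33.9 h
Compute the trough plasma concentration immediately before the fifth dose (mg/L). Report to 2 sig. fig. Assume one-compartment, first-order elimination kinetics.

4.3 mg/L

C₀ per dose = Dose / Vd = 1600 / 327 = 4.893 mg/L
Fraction remaining after one interval: r = e^(−kτ) = e^(−0.02140 × 33.9) = 0.4841
Before dose 5, 4 doses have been given (aged 1τ, 2τ, 3τ, 4τ).
C_trough = C₀ × (r + r² + … + r^4) = C₀ × r(1−r^4)/(1−r)
        = 4.893 × 0.4841 × (1 − 0.05492) / (1 − 0.4841) = 4.339 mg/L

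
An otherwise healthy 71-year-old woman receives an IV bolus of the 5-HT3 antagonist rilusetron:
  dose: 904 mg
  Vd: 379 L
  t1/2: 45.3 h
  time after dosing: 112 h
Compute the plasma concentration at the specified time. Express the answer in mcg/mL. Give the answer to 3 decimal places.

C₀ = Dose / Vd = 904.0 / 379 = 2.385 mg/L
k = ln2 / t½ = 0.693147 / 45.3 = 0.01530 h⁻¹
C = C₀ · e^(−k·t) = 2.385 × e^(−0.01530 × 112)
  = 2.385 × 0.1802 = 0.4298 mg/L
(0.4298 mg/L = 0.4298 mcg/mL)

0.430 mcg/mL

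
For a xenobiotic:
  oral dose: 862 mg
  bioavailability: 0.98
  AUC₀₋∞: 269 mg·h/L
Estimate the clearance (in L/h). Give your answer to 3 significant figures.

CL = F·Dose / AUC = 0.98 × 862 / 269 = 3.140 L/h

3.14 L/h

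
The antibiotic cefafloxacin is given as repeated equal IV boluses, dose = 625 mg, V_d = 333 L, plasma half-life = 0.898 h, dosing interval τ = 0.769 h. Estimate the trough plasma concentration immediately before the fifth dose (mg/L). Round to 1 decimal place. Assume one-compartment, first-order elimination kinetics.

2.1 mg/L

C₀ per dose = Dose / Vd = 625 / 333 = 1.877 mg/L
k = ln2 / t½ = 0.693147 / 0.898 = 0.7719 h⁻¹
Fraction remaining after one interval: r = e^(−kτ) = e^(−0.7719 × 0.769) = 0.5523
Before dose 5, 4 doses have been given (aged 1τ, 2τ, 3τ, 4τ).
C_trough = C₀ × (r + r² + … + r^4) = C₀ × r(1−r^4)/(1−r)
        = 1.877 × 0.5523 × (1 − 0.09305) / (1 − 0.5523) = 2.100 mg/L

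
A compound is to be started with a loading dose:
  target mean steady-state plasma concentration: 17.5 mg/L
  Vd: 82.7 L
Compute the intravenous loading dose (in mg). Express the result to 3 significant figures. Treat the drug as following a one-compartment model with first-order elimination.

LD = Css × Vd = 17.5 × 82.7 = 1447 mg

1450 mg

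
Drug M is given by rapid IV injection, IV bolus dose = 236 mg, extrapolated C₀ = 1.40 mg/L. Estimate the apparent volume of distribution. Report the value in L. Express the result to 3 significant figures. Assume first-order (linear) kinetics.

169 L

Vd = Dose / C₀ = 236.0 / 1.40 = 168.6 L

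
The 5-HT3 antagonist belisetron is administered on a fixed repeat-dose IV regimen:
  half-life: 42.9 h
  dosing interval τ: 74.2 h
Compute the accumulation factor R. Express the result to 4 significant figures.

1.432

k = ln2 / t½ = 0.693147 / 42.9 = 0.01616 h⁻¹
e^(−kτ) = e^(−0.01616 × 74.2) = 0.3015
Accumulation ratio R = 1 / (1 − e^(−kτ)) = 1 / (1 − 0.3015) = 1.432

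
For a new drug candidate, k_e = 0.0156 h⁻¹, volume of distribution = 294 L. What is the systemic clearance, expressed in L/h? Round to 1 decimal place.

4.6 L/h

CL = k × Vd = 0.0156 × 294 = 4.586 L/h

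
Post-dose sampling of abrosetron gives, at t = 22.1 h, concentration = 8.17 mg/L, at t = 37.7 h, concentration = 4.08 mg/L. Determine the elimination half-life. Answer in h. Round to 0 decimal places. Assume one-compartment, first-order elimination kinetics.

16 h

k = ln(C₁/C₂) / (t₂ − t₁) = ln(8.17/4.08) / (37.7 − 22.1)
  = 0.6944 / 15.60 = 0.04451 h⁻¹
t½ = ln2 / k = 0.693147 / 0.04451 = 15.57 h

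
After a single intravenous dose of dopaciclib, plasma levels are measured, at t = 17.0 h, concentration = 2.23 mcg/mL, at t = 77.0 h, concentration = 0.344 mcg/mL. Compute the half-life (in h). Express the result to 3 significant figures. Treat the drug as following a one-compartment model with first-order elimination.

22.3 h

k = ln(C₁/C₂) / (t₂ − t₁) = ln(2.23/0.344) / (77.0 − 17.0)
  = 1.869 / 60.00 = 0.03115 h⁻¹
t½ = ln2 / k = 0.693147 / 0.03115 = 22.25 h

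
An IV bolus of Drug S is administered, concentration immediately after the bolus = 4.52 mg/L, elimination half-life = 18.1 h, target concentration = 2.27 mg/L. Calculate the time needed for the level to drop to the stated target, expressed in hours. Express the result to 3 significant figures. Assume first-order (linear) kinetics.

k = ln2 / t½ = 0.693147 / 18.1 = 0.03830 h⁻¹
t = ln(C₀ / C) / k = ln(4.520 / 2.27) / 0.03830
  = ln(1.991) / 0.03830 = 0.6886 / 0.03830 = 17.98 h

18.0 h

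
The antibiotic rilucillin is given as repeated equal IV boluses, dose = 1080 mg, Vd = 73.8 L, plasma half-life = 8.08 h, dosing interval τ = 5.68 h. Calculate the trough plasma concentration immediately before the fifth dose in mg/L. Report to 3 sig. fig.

20.0 mg/L

C₀ per dose = Dose / Vd = 1080 / 73.8 = 14.63 mg/L
k = ln2 / t½ = 0.693147 / 8.08 = 0.08579 h⁻¹
Fraction remaining after one interval: r = e^(−kτ) = e^(−0.08579 × 5.68) = 0.6143
Before dose 5, 4 doses have been given (aged 1τ, 2τ, 3τ, 4τ).
C_trough = C₀ × (r + r² + … + r^4) = C₀ × r(1−r^4)/(1−r)
        = 14.63 × 0.6143 × (1 − 0.1424) / (1 − 0.6143) = 19.98 mg/L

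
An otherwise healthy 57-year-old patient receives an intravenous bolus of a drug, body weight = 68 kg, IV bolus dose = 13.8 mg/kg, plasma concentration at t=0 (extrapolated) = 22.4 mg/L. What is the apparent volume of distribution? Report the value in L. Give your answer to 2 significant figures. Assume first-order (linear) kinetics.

42 L

Dose = 13.8 × 68 = 938.4 mg
Vd = Dose / C₀ = 938.4 / 22.4 = 41.89 L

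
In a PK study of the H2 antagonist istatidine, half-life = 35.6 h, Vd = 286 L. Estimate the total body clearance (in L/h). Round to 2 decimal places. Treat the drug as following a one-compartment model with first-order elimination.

k = ln2 / t½ = 0.693147 / 35.6 = 0.01947 h⁻¹
CL = k × Vd = 0.01947 × 286 = 5.568 L/h

5.57 L/h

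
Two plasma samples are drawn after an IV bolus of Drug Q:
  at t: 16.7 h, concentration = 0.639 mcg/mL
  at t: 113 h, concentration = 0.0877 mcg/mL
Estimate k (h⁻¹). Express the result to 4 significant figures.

k = ln(C₁/C₂) / (t₂ − t₁) = ln(0.639/0.0877) / (113 − 16.7)
  = 1.986 / 96.30 = 0.02062 h⁻¹

0.02062 h⁻¹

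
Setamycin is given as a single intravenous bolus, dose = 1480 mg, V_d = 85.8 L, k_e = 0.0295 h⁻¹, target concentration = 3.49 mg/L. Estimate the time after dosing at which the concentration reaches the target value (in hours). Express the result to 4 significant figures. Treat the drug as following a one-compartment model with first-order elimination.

54.17 h

C₀ = Dose / Vd = 1480 / 85.8 = 17.25 mg/L
t = ln(C₀ / C) / k = ln(17.25 / 3.49) / 0.02950
  = ln(4.943) / 0.02950 = 1.598 / 0.02950 = 54.17 h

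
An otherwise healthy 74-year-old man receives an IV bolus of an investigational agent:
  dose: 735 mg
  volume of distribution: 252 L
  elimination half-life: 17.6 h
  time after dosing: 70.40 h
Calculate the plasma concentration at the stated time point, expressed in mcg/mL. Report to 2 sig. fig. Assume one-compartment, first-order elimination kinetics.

0.18 mcg/mL

C₀ = Dose / Vd = 735.0 / 252 = 2.917 mg/L
k = ln2 / t½ = 0.693147 / 17.6 = 0.03938 h⁻¹
t / t½ = 70.40 / 17.6 = 4 half-lives
C = C₀ × (1/2)^4 = 2.917 × 0.06250 = 0.1823 mg/L
(0.1823 mg/L = 0.1823 mcg/mL)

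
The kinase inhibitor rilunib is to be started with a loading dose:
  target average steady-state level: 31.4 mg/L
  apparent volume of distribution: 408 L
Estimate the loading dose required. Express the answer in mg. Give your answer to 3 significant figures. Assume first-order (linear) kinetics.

LD = Css × Vd = 31.4 × 408 = 12810 mg

12800 mg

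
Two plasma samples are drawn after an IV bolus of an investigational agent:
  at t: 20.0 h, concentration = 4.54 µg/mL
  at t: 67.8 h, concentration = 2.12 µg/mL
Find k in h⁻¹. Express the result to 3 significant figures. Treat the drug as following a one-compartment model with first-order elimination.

0.0159 h⁻¹

k = ln(C₁/C₂) / (t₂ − t₁) = ln(4.54/2.12) / (67.8 − 20.0)
  = 0.7615 / 47.80 = 0.01593 h⁻¹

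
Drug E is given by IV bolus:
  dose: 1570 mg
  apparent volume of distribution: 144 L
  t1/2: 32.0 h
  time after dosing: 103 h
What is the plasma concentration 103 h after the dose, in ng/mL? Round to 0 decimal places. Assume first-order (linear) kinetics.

C₀ = Dose / Vd = 1570 / 144 = 10.90 mg/L
k = ln2 / t½ = 0.693147 / 32.0 = 0.02166 h⁻¹
C = C₀ · e^(−k·t) = 10.90 × e^(−0.02166 × 103)
  = 10.90 × 0.1074 = 1.171 mg/L
Convert: 1.171 mg/L × 1000 = 1171 ng/mL

1171 ng/mL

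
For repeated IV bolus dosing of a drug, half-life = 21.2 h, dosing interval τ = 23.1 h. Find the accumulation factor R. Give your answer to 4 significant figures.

1.886

k = ln2 / t½ = 0.693147 / 21.2 = 0.03270 h⁻¹
e^(−kτ) = e^(−0.03270 × 23.1) = 0.4698
Accumulation ratio R = 1 / (1 − e^(−kτ)) = 1 / (1 − 0.4698) = 1.886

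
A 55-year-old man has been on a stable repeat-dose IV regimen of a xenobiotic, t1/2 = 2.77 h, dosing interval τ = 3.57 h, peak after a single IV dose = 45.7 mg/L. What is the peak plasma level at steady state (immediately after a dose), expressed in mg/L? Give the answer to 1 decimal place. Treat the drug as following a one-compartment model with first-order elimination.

77.4 mg/L

k = ln2 / t½ = 0.693147 / 2.77 = 0.2502 h⁻¹
e^(−kτ) = e^(−0.2502 × 3.57) = 0.4093
Accumulation ratio R = 1 / (1 − e^(−kτ)) = 1 / (1 − 0.4093) = 1.693
Steady-state peak = C₀ × R = 45.7 × 1.693 = 77.37 mg/L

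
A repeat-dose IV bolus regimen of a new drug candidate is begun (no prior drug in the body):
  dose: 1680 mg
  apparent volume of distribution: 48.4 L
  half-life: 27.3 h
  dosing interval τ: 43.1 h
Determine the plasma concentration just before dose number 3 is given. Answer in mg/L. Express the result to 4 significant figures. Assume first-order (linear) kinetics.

15.51 mg/L

C₀ per dose = Dose / Vd = 1680 / 48.4 = 34.71 mg/L
k = ln2 / t½ = 0.693147 / 27.3 = 0.02539 h⁻¹
Fraction remaining after one interval: r = e^(−kτ) = e^(−0.02539 × 43.1) = 0.3348
Before dose 3, 2 doses have been given (aged 1τ, 2τ).
C_trough = C₀ × (r + r²) = 34.71 × (0.3348 + 0.1121) = 15.51 mg/L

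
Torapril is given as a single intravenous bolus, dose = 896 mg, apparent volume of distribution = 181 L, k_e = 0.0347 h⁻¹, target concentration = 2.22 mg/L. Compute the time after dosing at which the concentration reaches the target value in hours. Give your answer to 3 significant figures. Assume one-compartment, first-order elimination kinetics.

23.1 h

C₀ = Dose / Vd = 896.0 / 181 = 4.950 mg/L
t = ln(C₀ / C) / k = ln(4.950 / 2.22) / 0.03470
  = ln(2.230) / 0.03470 = 0.8020 / 0.03470 = 23.11 h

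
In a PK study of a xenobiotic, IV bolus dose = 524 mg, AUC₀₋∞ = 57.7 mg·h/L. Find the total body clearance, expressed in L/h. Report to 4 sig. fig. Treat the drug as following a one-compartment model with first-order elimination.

CL = Dose / AUC = 524 / 57.7 = 9.081 L/h

9.081 L/h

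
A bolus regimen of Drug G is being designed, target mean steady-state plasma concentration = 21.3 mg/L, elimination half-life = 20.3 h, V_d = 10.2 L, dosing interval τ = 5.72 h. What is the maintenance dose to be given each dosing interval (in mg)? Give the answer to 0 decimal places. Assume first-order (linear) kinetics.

k = ln2 / t½ = 0.693147 / 20.3 = 0.03415 h⁻¹
CL = k × Vd = 0.03415 × 10.2 = 0.3483 L/h
At steady state, Dose/τ = Css × CL.
Dose = Css × CL × τ = 21.3 × 0.3483 × 5.72 = 42.44 mg

42 mg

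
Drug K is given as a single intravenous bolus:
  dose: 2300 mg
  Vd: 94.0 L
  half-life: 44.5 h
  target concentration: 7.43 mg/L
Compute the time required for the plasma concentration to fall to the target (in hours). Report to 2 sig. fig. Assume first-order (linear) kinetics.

77 h

C₀ = Dose / Vd = 2300 / 94.0 = 24.47 mg/L
k = ln2 / t½ = 0.693147 / 44.5 = 0.01558 h⁻¹
t = ln(C₀ / C) / k = ln(24.47 / 7.43) / 0.01558
  = ln(3.293) / 0.01558 = 1.192 / 0.01558 = 76.51 h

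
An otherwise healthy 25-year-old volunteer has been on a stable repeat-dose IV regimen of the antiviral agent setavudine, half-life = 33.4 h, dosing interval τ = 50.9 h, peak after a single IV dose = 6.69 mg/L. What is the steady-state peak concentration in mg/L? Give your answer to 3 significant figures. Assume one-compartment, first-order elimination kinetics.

10.3 mg/L

k = ln2 / t½ = 0.693147 / 33.4 = 0.02075 h⁻¹
e^(−kτ) = e^(−0.02075 × 50.9) = 0.3478
Accumulation ratio R = 1 / (1 − e^(−kτ)) = 1 / (1 − 0.3478) = 1.533
Steady-state peak = C₀ × R = 6.69 × 1.533 = 10.26 mg/L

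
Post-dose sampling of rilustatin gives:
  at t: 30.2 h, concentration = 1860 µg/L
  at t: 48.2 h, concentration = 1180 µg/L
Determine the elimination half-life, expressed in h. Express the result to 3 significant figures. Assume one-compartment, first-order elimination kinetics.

k = ln(C₁/C₂) / (t₂ − t₁) = ln(1860/1180) / (48.2 − 30.2)
  = 0.4551 / 18.00 = 0.02528 h⁻¹
t½ = ln2 / k = 0.693147 / 0.02528 = 27.42 h

27.4 h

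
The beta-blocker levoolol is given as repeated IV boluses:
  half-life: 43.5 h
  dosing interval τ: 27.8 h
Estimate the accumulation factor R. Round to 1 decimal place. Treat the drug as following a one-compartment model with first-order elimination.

2.8

k = ln2 / t½ = 0.693147 / 43.5 = 0.01593 h⁻¹
e^(−kτ) = e^(−0.01593 × 27.8) = 0.6422
Accumulation ratio R = 1 / (1 − e^(−kτ)) = 1 / (1 − 0.6422) = 2.795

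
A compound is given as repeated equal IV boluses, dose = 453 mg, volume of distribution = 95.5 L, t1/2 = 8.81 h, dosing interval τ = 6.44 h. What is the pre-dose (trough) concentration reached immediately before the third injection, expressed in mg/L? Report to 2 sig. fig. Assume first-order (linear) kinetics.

4.6 mg/L

C₀ per dose = Dose / Vd = 453 / 95.5 = 4.743 mg/L
k = ln2 / t½ = 0.693147 / 8.81 = 0.07868 h⁻¹
Fraction remaining after one interval: r = e^(−kτ) = e^(−0.07868 × 6.44) = 0.6025
Before dose 3, 2 doses have been given (aged 1τ, 2τ).
C_trough = C₀ × (r + r²) = 4.743 × (0.6025 + 0.3630) = 4.579 mg/L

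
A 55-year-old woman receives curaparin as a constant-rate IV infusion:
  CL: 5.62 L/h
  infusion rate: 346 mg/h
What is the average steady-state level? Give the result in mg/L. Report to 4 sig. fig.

61.57 mg/L

At steady state Css = R₀ / CL = 346 / 5.620 = 61.57 mg/L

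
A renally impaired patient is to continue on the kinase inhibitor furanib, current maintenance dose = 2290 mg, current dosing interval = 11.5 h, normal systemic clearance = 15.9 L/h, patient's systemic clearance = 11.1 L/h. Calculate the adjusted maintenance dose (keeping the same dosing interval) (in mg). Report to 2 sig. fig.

To keep the same average steady-state level, dosing rate must scale with clearance.
CL ratio = 11.1 / 15.9 = 0.6981
New dose (same interval) = 2290 × 0.6981 = 1599 mg

1600 mg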